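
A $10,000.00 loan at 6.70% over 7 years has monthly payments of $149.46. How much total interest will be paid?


Total paid over the life of the loan = PMT × n.
Total paid = $149.46 × 84 = $12,554.64
Total interest = total paid − principal = $12,554.64 − $10,000.00 = $2,554.64

Total interest = (PMT × n) - PV = $2,554.64


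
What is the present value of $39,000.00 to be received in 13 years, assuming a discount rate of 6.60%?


Present value formula: PV = FV / (1 + r)^t
PV = $39,000.00 / (1 + 0.066)^13
PV = $39,000.00 / 2.295322
PV = $16,991.08

PV = FV / (1 + r)^t = $16,991.08


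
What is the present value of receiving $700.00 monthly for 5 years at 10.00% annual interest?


Present value of an ordinary annuity: PV = PMT × (1 − (1 + r)^(−n)) / r
Monthly rate r = 0.1/12 ≈ 0.00833333, n = 60
PV = $700.00 × (1 − (1 + 0.1/12)^(−60)) / (0.1/12)
PV = $700.00 × 47.065369
PV = $32,945.76

PV = PMT × (1-(1+r)^(-n))/r = $32,945.76


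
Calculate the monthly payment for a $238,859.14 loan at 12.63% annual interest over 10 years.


Loan payment formula: PMT = PV × r / (1 − (1 + r)^(−n))
Monthly rate r = 0.1263/12 = 0.010525, n = 120 months
Denominator: 1 − (1 + 0.1263/12)^(−120) = 0.715323
PMT = $238,859.14 × (0.1263/12) / 0.715323
PMT = $3,514.49 per month

PMT = PV × r / (1-(1+r)^(-n)) = $3,514.49/month


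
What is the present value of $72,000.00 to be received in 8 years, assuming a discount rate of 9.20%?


Present value formula: PV = FV / (1 + r)^t
PV = $72,000.00 / (1 + 0.092)^8
PV = $72,000.00 / 2.022000
PV = $35,608.31

PV = FV / (1 + r)^t = $35,608.31


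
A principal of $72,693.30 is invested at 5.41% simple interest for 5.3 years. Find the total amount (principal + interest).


Total amount formula: A = P(1 + rt) = P + P·r·t
Interest: I = P × r × t = $72,693.30 × 0.0541 × 5.3 = $20,843.35
A = P + I = $72,693.30 + $20,843.35 = $93,536.65

A = P + I = P(1 + rt) = $93,536.65


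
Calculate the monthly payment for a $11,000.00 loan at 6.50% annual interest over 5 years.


Loan payment formula: PMT = PV × r / (1 − (1 + r)^(−n))
Monthly rate r = 0.065/12 ≈ 0.00541667, n = 60 months
Denominator: 1 − (1 + 0.065/12)^(−60) = 0.276839
PMT = $11,000.00 × (0.065/12) / 0.276839
PMT = $215.23 per month

PMT = PV × r / (1-(1+r)^(-n)) = $215.23/month


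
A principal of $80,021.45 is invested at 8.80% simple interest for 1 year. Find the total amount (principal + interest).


Total amount formula: A = P(1 + rt) = P + P·r·t
Interest: I = P × r × t = $80,021.45 × 0.088 × 1 = $7,041.89
A = P + I = $80,021.45 + $7,041.89 = $87,063.34

A = P + I = P(1 + rt) = $87,063.34


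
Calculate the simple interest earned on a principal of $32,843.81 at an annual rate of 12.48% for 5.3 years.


Simple interest formula: I = P × r × t
I = $32,843.81 × 0.1248 × 5.3
I = $21,724.21

I = P × r × t = $21,724.21


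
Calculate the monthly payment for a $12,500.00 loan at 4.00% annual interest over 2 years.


Loan payment formula: PMT = PV × r / (1 − (1 + r)^(−n))
Monthly rate r = 0.04/12 ≈ 0.00333333, n = 24 months
Denominator: 1 − (1 + 0.04/12)^(−24) = 0.076761
PMT = $12,500.00 × (0.04/12) / 0.076761
PMT = $542.81 per month

PMT = PV × r / (1-(1+r)^(-n)) = $542.81/month


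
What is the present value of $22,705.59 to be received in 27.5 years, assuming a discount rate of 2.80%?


Present value formula: PV = FV / (1 + r)^t
PV = $22,705.59 / (1 + 0.028)^27.5
PV = $22,705.59 / 2.137030
PV = $10,624.83

PV = FV / (1 + r)^t = $10,624.83


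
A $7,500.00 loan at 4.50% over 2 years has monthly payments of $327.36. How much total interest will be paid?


Total paid over the life of the loan = PMT × n.
Total paid = $327.36 × 24 = $7,856.64
Total interest = total paid − principal = $7,856.64 − $7,500.00 = $356.64

Total interest = (PMT × n) - PV = $356.64


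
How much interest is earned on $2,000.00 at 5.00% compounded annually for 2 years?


Compound interest earned = final amount − principal.
A = P(1 + r/n)^(nt) = $2,000.00 × (1 + 0.05/1)^(1 × 2) = $2,205.00
Interest = A − P = $2,205.00 − $2,000.00 = $205.00

Interest = A - P = $205.00


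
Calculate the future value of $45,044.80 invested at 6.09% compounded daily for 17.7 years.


Compound interest formula: A = P(1 + r/n)^(nt)
A = $45,044.80 × (1 + 0.0609/365)^(365 × 17.7)
Growth factor: (1 + 0.0609/365)^6460.5 = 2.938326
A = $45,044.80 × 2.938326
A = $132,356.31

A = P(1 + r/n)^(nt) = $132,356.31


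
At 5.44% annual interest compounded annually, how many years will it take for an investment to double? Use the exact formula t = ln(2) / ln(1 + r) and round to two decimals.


Doubling condition: (1 + r)^t = 2
Take ln of both sides: t × ln(1 + r) = ln(2)
t = ln(2) / ln(1 + r)
t = 0.693147 / 0.052972
t = 13.09

t = ln(2) / ln(1 + r) = 13.09 years


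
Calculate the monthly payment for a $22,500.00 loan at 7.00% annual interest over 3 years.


Loan payment formula: PMT = PV × r / (1 − (1 + r)^(−n))
Monthly rate r = 0.07/12 ≈ 0.00583333, n = 36 months
Denominator: 1 − (1 + 0.07/12)^(−36) = 0.188921
PMT = $22,500.00 × (0.07/12) / 0.188921
PMT = $694.73 per month

PMT = PV × r / (1-(1+r)^(-n)) = $694.73/month


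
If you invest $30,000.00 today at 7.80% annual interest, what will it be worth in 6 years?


Future value formula: FV = PV × (1 + r)^t
FV = $30,000.00 × (1 + 0.078)^6
FV = $30,000.00 × 1.5693238
FV = $47,079.71

FV = PV × (1 + r)^t = $47,079.71


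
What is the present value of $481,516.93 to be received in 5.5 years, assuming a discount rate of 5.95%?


Present value formula: PV = FV / (1 + r)^t
PV = $481,516.93 / (1 + 0.0595)^5.5
PV = $481,516.93 / 1.3742169
PV = $350,393.69

PV = FV / (1 + r)^t = $350,393.69


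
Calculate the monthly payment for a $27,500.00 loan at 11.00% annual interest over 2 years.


Loan payment formula: PMT = PV × r / (1 − (1 + r)^(−n))
Monthly rate r = 0.11/12 ≈ 0.00916667, n = 24 months
Denominator: 1 − (1 + 0.11/12)^(−24) = 0.1966765
PMT = $27,500.00 × (0.11/12) / 0.1966765
PMT = $1,281.72 per month

PMT = PV × r / (1-(1+r)^(-n)) = $1,281.72/month


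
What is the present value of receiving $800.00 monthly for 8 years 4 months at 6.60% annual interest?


Present value of an ordinary annuity: PV = PMT × (1 − (1 + r)^(−n)) / r
Monthly rate r = 0.066/12 = 0.0055, n = 100
PV = $800.00 × (1 − (1 + 0.066/12)^(−100)) / (0.066/12)
PV = $800.00 × 76.760015
PV = $61,408.01

PV = PMT × (1-(1+r)^(-n))/r = $61,408.01


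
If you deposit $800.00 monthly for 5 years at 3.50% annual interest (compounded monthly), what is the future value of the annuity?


Future value of an ordinary annuity: FV = PMT × ((1 + r)^n − 1) / r
Monthly rate r = 0.035/12 ≈ 0.00291667, n = 60
FV = $800.00 × ((1 + 0.035/12)^60 − 1) / (0.035/12)
FV = $800.00 × 65.466113
FV = $52,372.89

FV = PMT × ((1+r)^n - 1)/r = $52,372.89


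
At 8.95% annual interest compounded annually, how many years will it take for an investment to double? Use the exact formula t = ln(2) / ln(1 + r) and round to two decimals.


Doubling condition: (1 + r)^t = 2
Take ln of both sides: t × ln(1 + r) = ln(2)
t = ln(2) / ln(1 + r)
t = 0.693147 / 0.085719
t = 8.09

t = ln(2) / ln(1 + r) = 8.09 years


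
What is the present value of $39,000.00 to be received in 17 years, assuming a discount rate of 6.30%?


Present value formula: PV = FV / (1 + r)^t
PV = $39,000.00 / (1 + 0.063)^17
PV = $39,000.00 / 2.825306
PV = $13,803.81

PV = FV / (1 + r)^t = $13,803.81


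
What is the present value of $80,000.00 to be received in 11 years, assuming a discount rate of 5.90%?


Present value formula: PV = FV / (1 + r)^t
PV = $80,000.00 / (1 + 0.059)^11
PV = $80,000.00 / 1.878692
PV = $42,582.82

PV = FV / (1 + r)^t = $42,582.82


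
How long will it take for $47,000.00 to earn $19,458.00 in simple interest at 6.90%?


Rearrange the simple interest formula for t:
I = P × r × t  ⇒  t = I / (P × r)
t = $19,458.00 / ($47,000.00 × 0.069)
t = 6

t = I/(P×r) = 6 years


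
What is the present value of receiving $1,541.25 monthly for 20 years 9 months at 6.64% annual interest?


Present value of an ordinary annuity: PV = PMT × (1 − (1 + r)^(−n)) / r
Monthly rate r = 0.0664/12 ≈ 0.00553333, n = 249
PV = $1,541.25 × (1 − (1 + 0.0664/12)^(−249)) / (0.0664/12)
PV = $1,541.25 × 134.983368
PV = $208,043.12

PV = PMT × (1-(1+r)^(-n))/r = $208,043.12


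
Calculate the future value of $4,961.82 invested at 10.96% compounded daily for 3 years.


Compound interest formula: A = P(1 + r/n)^(nt)
A = $4,961.82 × (1 + 0.1096/365)^(365 × 3)
Growth factor: (1 + 0.1096/365)^1095 = 1.3892314
A = $4,961.82 × 1.3892314
A = $6,893.12

A = P(1 + r/n)^(nt) = $6,893.12


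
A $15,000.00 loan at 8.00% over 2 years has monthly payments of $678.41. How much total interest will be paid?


Total paid over the life of the loan = PMT × n.
Total paid = $678.41 × 24 = $16,281.84
Total interest = total paid − principal = $16,281.84 − $15,000.00 = $1,281.84

Total interest = (PMT × n) - PV = $1,281.84


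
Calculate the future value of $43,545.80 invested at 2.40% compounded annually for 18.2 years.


Compound interest formula: A = P(1 + r/n)^(nt)
A = $43,545.80 × (1 + 0.024/1)^(1 × 18.2)
Growth factor: (1 + 0.024/1)^18.2 = 1.5397819
A = $43,545.80 × 1.5397819
A = $67,051.03

A = P(1 + r/n)^(nt) = $67,051.03


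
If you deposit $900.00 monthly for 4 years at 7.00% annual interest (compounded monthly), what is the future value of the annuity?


Future value of an ordinary annuity: FV = PMT × ((1 + r)^n − 1) / r
Monthly rate r = 0.07/12 ≈ 0.00583333, n = 48
FV = $900.00 × ((1 + 0.07/12)^48 − 1) / (0.07/12)
FV = $900.00 × 55.209236
FV = $49,688.31

FV = PMT × ((1+r)^n - 1)/r = $49,688.31


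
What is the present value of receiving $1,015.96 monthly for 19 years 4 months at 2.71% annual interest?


Present value of an ordinary annuity: PV = PMT × (1 − (1 + r)^(−n)) / r
Monthly rate r = 0.0271/12 ≈ 0.00225833, n = 232
PV = $1,015.96 × (1 − (1 + 0.0271/12)^(−232)) / (0.0271/12)
PV = $1,015.96 × 180.426592
PV = $183,306.20

PV = PMT × (1-(1+r)^(-n))/r = $183,306.20


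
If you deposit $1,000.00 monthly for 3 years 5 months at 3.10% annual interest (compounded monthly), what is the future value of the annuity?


Future value of an ordinary annuity: FV = PMT × ((1 + r)^n − 1) / r
Monthly rate r = 0.031/12 ≈ 0.00258333, n = 41
FV = $1,000.00 × ((1 + 0.031/12)^41 − 1) / (0.031/12)
FV = $1,000.00 × 43.191254
FV = $43,191.25

FV = PMT × ((1+r)^n - 1)/r = $43,191.25


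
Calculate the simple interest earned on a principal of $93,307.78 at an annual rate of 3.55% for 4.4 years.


Simple interest formula: I = P × r × t
I = $93,307.78 × 0.0355 × 4.4
I = $14,574.68

I = P × r × t = $14,574.68


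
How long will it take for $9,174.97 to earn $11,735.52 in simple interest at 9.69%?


Rearrange the simple interest formula for t:
I = P × r × t  ⇒  t = I / (P × r)
t = $11,735.52 / ($9,174.97 × 0.0969)
t = 13.2

t = I/(P×r) = 13.2 years


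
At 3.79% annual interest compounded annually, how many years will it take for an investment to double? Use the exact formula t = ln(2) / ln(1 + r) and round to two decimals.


Doubling condition: (1 + r)^t = 2
Take ln of both sides: t × ln(1 + r) = ln(2)
t = ln(2) / ln(1 + r)
t = 0.693147 / 0.037199
t = 18.63

t = ln(2) / ln(1 + r) = 18.63 years


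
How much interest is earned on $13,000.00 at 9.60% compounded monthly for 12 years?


Compound interest earned = final amount − principal.
A = P(1 + r/n)^(nt) = $13,000.00 × (1 + 0.096/12)^(12 × 12) = $40,950.57
Interest = A − P = $40,950.57 − $13,000.00 = $27,950.57

Interest = A - P = $27,950.57


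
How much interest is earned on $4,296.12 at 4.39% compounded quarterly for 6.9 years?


Compound interest earned = final amount − principal.
A = P(1 + r/n)^(nt) = $4,296.12 × (1 + 0.0439/4)^(4 × 6.9) = $5,806.47
Interest = A − P = $5,806.47 − $4,296.12 = $1,510.35

Interest = A - P = $1,510.35


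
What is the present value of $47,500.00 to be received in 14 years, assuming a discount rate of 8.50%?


Present value formula: PV = FV / (1 + r)^t
PV = $47,500.00 / (1 + 0.085)^14
PV = $47,500.00 / 3.133404
PV = $15,159.23

PV = FV / (1 + r)^t = $15,159.23


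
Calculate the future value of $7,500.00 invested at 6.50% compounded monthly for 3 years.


Compound interest formula: A = P(1 + r/n)^(nt)
A = $7,500.00 × (1 + 0.065/12)^(12 × 3)
Growth factor: (1 + 0.065/12)^36 = 1.214672
A = $7,500.00 × 1.214672
A = $9,110.04

A = P(1 + r/n)^(nt) = $9,110.04


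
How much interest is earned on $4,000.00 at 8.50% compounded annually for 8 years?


Compound interest earned = final amount − principal.
A = P(1 + r/n)^(nt) = $4,000.00 × (1 + 0.085/1)^(1 × 8) = $7,682.42
Interest = A − P = $7,682.42 − $4,000.00 = $3,682.42

Interest = A - P = $3,682.42


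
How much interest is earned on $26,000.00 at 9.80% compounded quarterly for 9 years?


Compound interest earned = final amount − principal.
A = P(1 + r/n)^(nt) = $26,000.00 × (1 + 0.098/4)^(4 × 9) = $62,144.69
Interest = A − P = $62,144.69 − $26,000.00 = $36,144.69

Interest = A - P = $36,144.69


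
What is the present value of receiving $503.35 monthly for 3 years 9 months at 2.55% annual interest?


Present value of an ordinary annuity: PV = PMT × (1 − (1 + r)^(−n)) / r
Monthly rate r = 0.0255/12 = 0.002125, n = 45
PV = $503.35 × (1 − (1 + 0.0255/12)^(−45)) / (0.0255/12)
PV = $503.35 × 42.872017
PV = $21,579.63

PV = PMT × (1-(1+r)^(-n))/r = $21,579.63


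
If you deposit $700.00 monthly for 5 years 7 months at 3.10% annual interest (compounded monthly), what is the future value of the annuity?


Future value of an ordinary annuity: FV = PMT × ((1 + r)^n − 1) / r
Monthly rate r = 0.031/12 ≈ 0.00258333, n = 67
FV = $700.00 × ((1 + 0.031/12)^67 − 1) / (0.031/12)
FV = $700.00 × 73.045105
FV = $51,131.57

FV = PMT × ((1+r)^n - 1)/r = $51,131.57


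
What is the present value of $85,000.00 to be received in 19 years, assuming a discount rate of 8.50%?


Present value formula: PV = FV / (1 + r)^t
PV = $85,000.00 / (1 + 0.085)^19
PV = $85,000.00 / 4.711563
PV = $18,040.72

PV = FV / (1 + r)^t = $18,040.72


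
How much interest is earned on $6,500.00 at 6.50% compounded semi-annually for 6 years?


Compound interest earned = final amount − principal.
A = P(1 + r/n)^(nt) = $6,500.00 × (1 + 0.065/2)^(2 × 6) = $9,541.00
Interest = A − P = $9,541.00 − $6,500.00 = $3,041.00

Interest = A - P = $3,041.00


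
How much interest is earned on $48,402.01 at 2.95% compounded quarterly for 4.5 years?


Compound interest earned = final amount − principal.
A = P(1 + r/n)^(nt) = $48,402.01 × (1 + 0.0295/4)^(4 × 4.5) = $55,246.46
Interest = A − P = $55,246.46 − $48,402.01 = $6,844.45

Interest = A - P = $6,844.45


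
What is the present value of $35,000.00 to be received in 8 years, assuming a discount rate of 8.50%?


Present value formula: PV = FV / (1 + r)^t
PV = $35,000.00 / (1 + 0.085)^8
PV = $35,000.00 / 1.920604
PV = $18,223.43

PV = FV / (1 + r)^t = $18,223.43


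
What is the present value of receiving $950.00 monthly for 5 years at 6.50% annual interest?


Present value of an ordinary annuity: PV = PMT × (1 − (1 + r)^(−n)) / r
Monthly rate r = 0.065/12 ≈ 0.00541667, n = 60
PV = $950.00 × (1 − (1 + 0.065/12)^(−60)) / (0.065/12)
PV = $950.00 × 51.108680
PV = $48,553.25

PV = PMT × (1-(1+r)^(-n))/r = $48,553.25


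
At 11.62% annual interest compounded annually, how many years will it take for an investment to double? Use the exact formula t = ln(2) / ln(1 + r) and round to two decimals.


Doubling condition: (1 + r)^t = 2
Take ln of both sides: t × ln(1 + r) = ln(2)
t = ln(2) / ln(1 + r)
t = 0.693147 / 0.109930
t = 6.31

t = ln(2) / ln(1 + r) = 6.31 years


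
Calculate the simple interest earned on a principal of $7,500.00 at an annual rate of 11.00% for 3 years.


Simple interest formula: I = P × r × t
I = $7,500.00 × 0.11 × 3
I = $2,475.00

I = P × r × t = $2,475.00


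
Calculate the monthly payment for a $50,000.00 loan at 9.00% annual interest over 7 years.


Loan payment formula: PMT = PV × r / (1 − (1 + r)^(−n))
Monthly rate r = 0.09/12 = 0.0075, n = 84 months
Denominator: 1 − (1 + 0.09/12)^(−84) = 0.466155
PMT = $50,000.00 × (0.09/12) / 0.466155
PMT = $804.45 per month

PMT = PV × r / (1-(1+r)^(-n)) = $804.45/month


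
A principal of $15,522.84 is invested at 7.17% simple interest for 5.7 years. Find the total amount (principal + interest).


Total amount formula: A = P(1 + rt) = P + P·r·t
Interest: I = P × r × t = $15,522.84 × 0.0717 × 5.7 = $6,344.03
A = P + I = $15,522.84 + $6,344.03 = $21,866.87

A = P + I = P(1 + rt) = $21,866.87


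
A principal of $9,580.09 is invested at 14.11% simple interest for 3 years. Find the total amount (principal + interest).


Total amount formula: A = P(1 + rt) = P + P·r·t
Interest: I = P × r × t = $9,580.09 × 0.1411 × 3 = $4,055.25
A = P + I = $9,580.09 + $4,055.25 = $13,635.34

A = P + I = P(1 + rt) = $13,635.34


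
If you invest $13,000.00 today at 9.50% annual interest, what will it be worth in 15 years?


Future value formula: FV = PV × (1 + r)^t
FV = $13,000.00 × (1 + 0.095)^15
FV = $13,000.00 × 3.9013219
FV = $50,717.18

FV = PV × (1 + r)^t = $50,717.18


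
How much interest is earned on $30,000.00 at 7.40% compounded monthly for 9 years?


Compound interest earned = final amount − principal.
A = P(1 + r/n)^(nt) = $30,000.00 × (1 + 0.074/12)^(12 × 9) = $58,273.78
Interest = A − P = $58,273.78 − $30,000.00 = $28,273.78

Interest = A - P = $28,273.78


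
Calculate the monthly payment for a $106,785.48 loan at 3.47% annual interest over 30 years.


Loan payment formula: PMT = PV × r / (1 − (1 + r)^(−n))
Monthly rate r = 0.0347/12 ≈ 0.00289167, n = 360 months
Denominator: 1 − (1 + 0.0347/12)^(−360) = 0.646368
PMT = $106,785.48 × (0.0347/12) / 0.646368
PMT = $477.73 per month

PMT = PV × r / (1-(1+r)^(-n)) = $477.73/month


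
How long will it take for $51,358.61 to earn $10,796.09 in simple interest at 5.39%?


Rearrange the simple interest formula for t:
I = P × r × t  ⇒  t = I / (P × r)
t = $10,796.09 / ($51,358.61 × 0.0539)
t = 3.9

t = I/(P×r) = 3.9 years


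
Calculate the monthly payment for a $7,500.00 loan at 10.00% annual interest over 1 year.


Loan payment formula: PMT = PV × r / (1 − (1 + r)^(−n))
Monthly rate r = 0.1/12 ≈ 0.00833333, n = 12 months
Denominator: 1 − (1 + 0.1/12)^(−12) = 0.094788
PMT = $7,500.00 × (0.1/12) / 0.094788
PMT = $659.37 per month

PMT = PV × r / (1-(1+r)^(-n)) = $659.37/month


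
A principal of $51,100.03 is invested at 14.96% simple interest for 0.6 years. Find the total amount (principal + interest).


Total amount formula: A = P(1 + rt) = P + P·r·t
Interest: I = P × r × t = $51,100.03 × 0.1496 × 0.6 = $4,586.74
A = P + I = $51,100.03 + $4,586.74 = $55,686.77

A = P + I = P(1 + rt) = $55,686.77


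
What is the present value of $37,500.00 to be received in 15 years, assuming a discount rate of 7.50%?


Present value formula: PV = FV / (1 + r)^t
PV = $37,500.00 / (1 + 0.075)^15
PV = $37,500.00 / 2.958877
PV = $12,673.73

PV = FV / (1 + r)^t = $12,673.73


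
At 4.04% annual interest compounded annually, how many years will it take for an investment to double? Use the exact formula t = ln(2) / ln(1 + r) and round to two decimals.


Doubling condition: (1 + r)^t = 2
Take ln of both sides: t × ln(1 + r) = ln(2)
t = ln(2) / ln(1 + r)
t = 0.693147 / 0.039605
t = 17.50

t = ln(2) / ln(1 + r) = 17.50 years


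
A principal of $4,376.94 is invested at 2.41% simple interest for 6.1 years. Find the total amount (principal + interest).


Total amount formula: A = P(1 + rt) = P + P·r·t
Interest: I = P × r × t = $4,376.94 × 0.0241 × 6.1 = $643.45
A = P + I = $4,376.94 + $643.45 = $5,020.39

A = P + I = P(1 + rt) = $5,020.39


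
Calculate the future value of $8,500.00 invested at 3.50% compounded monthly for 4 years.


Compound interest formula: A = P(1 + r/n)^(nt)
A = $8,500.00 × (1 + 0.035/12)^(12 × 4)
Growth factor: (1 + 0.035/12)^48 = 1.15003943
A = $8,500.00 × 1.15003943
A = $9,775.34

A = P(1 + r/n)^(nt) = $9,775.34


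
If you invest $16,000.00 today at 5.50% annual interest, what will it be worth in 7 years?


Future value formula: FV = PV × (1 + r)^t
FV = $16,000.00 × (1 + 0.055)^7
FV = $16,000.00 × 1.4546792
FV = $23,274.87

FV = PV × (1 + r)^t = $23,274.87


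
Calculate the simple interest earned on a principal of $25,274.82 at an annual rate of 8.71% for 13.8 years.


Simple interest formula: I = P × r × t
I = $25,274.82 × 0.0871 × 13.8
I = $30,379.83

I = P × r × t = $30,379.83


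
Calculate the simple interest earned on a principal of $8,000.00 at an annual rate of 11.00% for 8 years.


Simple interest formula: I = P × r × t
I = $8,000.00 × 0.11 × 8
I = $7,040.00

I = P × r × t = $7,040.00


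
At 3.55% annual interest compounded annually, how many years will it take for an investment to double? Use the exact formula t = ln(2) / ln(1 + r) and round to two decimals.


Doubling condition: (1 + r)^t = 2
Take ln of both sides: t × ln(1 + r) = ln(2)
t = ln(2) / ln(1 + r)
t = 0.693147 / 0.034884
t = 19.87

t = ln(2) / ln(1 + r) = 19.87 years


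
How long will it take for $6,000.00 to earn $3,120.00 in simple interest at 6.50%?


Rearrange the simple interest formula for t:
I = P × r × t  ⇒  t = I / (P × r)
t = $3,120.00 / ($6,000.00 × 0.065)
t = 8

t = I/(P×r) = 8 years


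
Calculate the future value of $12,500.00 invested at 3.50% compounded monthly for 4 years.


Compound interest formula: A = P(1 + r/n)^(nt)
A = $12,500.00 × (1 + 0.035/12)^(12 × 4)
Growth factor: (1 + 0.035/12)^48 = 1.150039
A = $12,500.00 × 1.150039
A = $14,375.49

A = P(1 + r/n)^(nt) = $14,375.49


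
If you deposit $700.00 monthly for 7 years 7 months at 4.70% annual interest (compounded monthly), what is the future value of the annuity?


Future value of an ordinary annuity: FV = PMT × ((1 + r)^n − 1) / r
Monthly rate r = 0.047/12 ≈ 0.00391667, n = 91
FV = $700.00 × ((1 + 0.047/12)^91 − 1) / (0.047/12)
FV = $700.00 × 109.074533
FV = $76,352.17

FV = PMT × ((1+r)^n - 1)/r = $76,352.17


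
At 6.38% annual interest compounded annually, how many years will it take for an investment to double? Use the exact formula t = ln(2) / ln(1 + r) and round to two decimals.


Doubling condition: (1 + r)^t = 2
Take ln of both sides: t × ln(1 + r) = ln(2)
t = ln(2) / ln(1 + r)
t = 0.693147 / 0.061847
t = 11.21

t = ln(2) / ln(1 + r) = 11.21 years


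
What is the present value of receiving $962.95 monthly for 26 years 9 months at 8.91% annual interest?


Present value of an ordinary annuity: PV = PMT × (1 − (1 + r)^(−n)) / r
Monthly rate r = 0.0891/12 = 0.007425, n = 321
PV = $962.95 × (1 − (1 + 0.0891/12)^(−321)) / (0.0891/12)
PV = $962.95 × 122.148171
PV = $117,622.58

PV = PMT × (1-(1+r)^(-n))/r = $117,622.58


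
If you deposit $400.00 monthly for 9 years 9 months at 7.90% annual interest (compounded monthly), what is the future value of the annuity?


Future value of an ordinary annuity: FV = PMT × ((1 + r)^n − 1) / r
Monthly rate r = 0.079/12 ≈ 0.00658333, n = 117
FV = $400.00 × ((1 + 0.079/12)^117 − 1) / (0.079/12)
FV = $400.00 × 175.421743
FV = $70,168.70

FV = PMT × ((1+r)^n - 1)/r = $70,168.70


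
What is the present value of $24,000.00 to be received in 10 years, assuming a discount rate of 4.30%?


Present value formula: PV = FV / (1 + r)^t
PV = $24,000.00 / (1 + 0.043)^10
PV = $24,000.00 / 1.523502
PV = $15,753.18

PV = FV / (1 + r)^t = $15,753.18


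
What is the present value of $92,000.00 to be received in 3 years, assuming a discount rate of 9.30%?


Present value formula: PV = FV / (1 + r)^t
PV = $92,000.00 / (1 + 0.093)^3
PV = $92,000.00 / 1.3057514
PV = $70,457.52

PV = FV / (1 + r)^t = $70,457.52


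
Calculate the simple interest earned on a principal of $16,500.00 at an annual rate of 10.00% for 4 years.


Simple interest formula: I = P × r × t
I = $16,500.00 × 0.1 × 4
I = $6,600.00

I = P × r × t = $6,600.00


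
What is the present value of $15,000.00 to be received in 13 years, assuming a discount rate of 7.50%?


Present value formula: PV = FV / (1 + r)^t
PV = $15,000.00 / (1 + 0.075)^13
PV = $15,000.00 / 2.560413
PV = $5,858.43

PV = FV / (1 + r)^t = $5,858.43


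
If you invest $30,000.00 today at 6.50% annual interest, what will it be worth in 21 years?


Future value formula: FV = PV × (1 + r)^t
FV = $30,000.00 × (1 + 0.065)^21
FV = $30,000.00 × 3.752682
FV = $112,580.46

FV = PV × (1 + r)^t = $112,580.46


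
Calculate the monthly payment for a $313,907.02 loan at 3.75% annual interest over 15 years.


Loan payment formula: PMT = PV × r / (1 − (1 + r)^(−n))
Monthly rate r = 0.0375/12 = 0.003125, n = 180 months
Denominator: 1 − (1 + 0.0375/12)^(−180) = 0.429717
PMT = $313,907.02 × (0.0375/12) / 0.429717
PMT = $2,282.80 per month

PMT = PV × r / (1-(1+r)^(-n)) = $2,282.80/month


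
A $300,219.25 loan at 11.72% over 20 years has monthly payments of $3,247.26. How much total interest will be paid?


Total paid over the life of the loan = PMT × n.
Total paid = $3,247.26 × 240 = $779,342.40
Total interest = total paid − principal = $779,342.40 − $300,219.25 = $479,123.15

Total interest = (PMT × n) - PV = $479,123.15


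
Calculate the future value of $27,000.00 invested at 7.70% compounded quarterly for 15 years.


Compound interest formula: A = P(1 + r/n)^(nt)
A = $27,000.00 × (1 + 0.077/4)^(4 × 15)
Growth factor: (1 + 0.077/4)^60 = 3.1393751
A = $27,000.00 × 3.1393751
A = $84,763.13

A = P(1 + r/n)^(nt) = $84,763.13


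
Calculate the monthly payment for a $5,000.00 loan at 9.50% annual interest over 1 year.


Loan payment formula: PMT = PV × r / (1 − (1 + r)^(−n))
Monthly rate r = 0.095/12 ≈ 0.00791667, n = 12 months
Denominator: 1 − (1 + 0.095/12)^(−12) = 0.090287
PMT = $5,000.00 × (0.095/12) / 0.090287
PMT = $438.42 per month

PMT = PV × r / (1-(1+r)^(-n)) = $438.42/month


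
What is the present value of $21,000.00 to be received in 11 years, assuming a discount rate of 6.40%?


Present value formula: PV = FV / (1 + r)^t
PV = $21,000.00 / (1 + 0.064)^11
PV = $21,000.00 / 1.978600
PV = $10,613.57

PV = FV / (1 + r)^t = $10,613.57


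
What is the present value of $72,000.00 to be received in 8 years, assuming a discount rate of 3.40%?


Present value formula: PV = FV / (1 + r)^t
PV = $72,000.00 / (1 + 0.034)^8
PV = $72,000.00 / 1.3066652
PV = $55,102.10

PV = FV / (1 + r)^t = $55,102.10


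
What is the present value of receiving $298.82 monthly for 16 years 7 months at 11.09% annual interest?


Present value of an ordinary annuity: PV = PMT × (1 − (1 + r)^(−n)) / r
Monthly rate r = 0.1109/12 ≈ 0.00924167, n = 199
PV = $298.82 × (1 − (1 + 0.1109/12)^(−199)) / (0.1109/12)
PV = $298.82 × 90.859147
PV = $27,150.53

PV = PMT × (1-(1+r)^(-n))/r = $27,150.53


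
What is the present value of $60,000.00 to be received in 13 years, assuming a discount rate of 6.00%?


Present value formula: PV = FV / (1 + r)^t
PV = $60,000.00 / (1 + 0.06)^13
PV = $60,000.00 / 2.132928
PV = $28,130.34

PV = FV / (1 + r)^t = $28,130.34


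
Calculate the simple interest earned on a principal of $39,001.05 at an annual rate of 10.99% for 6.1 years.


Simple interest formula: I = P × r × t
I = $39,001.05 × 0.1099 × 6.1
I = $26,145.91

I = P × r × t = $26,145.91


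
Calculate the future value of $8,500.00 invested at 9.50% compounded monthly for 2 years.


Compound interest formula: A = P(1 + r/n)^(nt)
A = $8,500.00 × (1 + 0.095/12)^(12 × 2)
Growth factor: (1 + 0.095/12)^24 = 1.208345
A = $8,500.00 × 1.208345
A = $10,270.93

A = P(1 + r/n)^(nt) = $10,270.93


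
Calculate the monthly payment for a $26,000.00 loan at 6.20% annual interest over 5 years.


Loan payment formula: PMT = PV × r / (1 − (1 + r)^(−n))
Monthly rate r = 0.062/12 ≈ 0.00516667, n = 60 months
Denominator: 1 − (1 + 0.062/12)^(−60) = 0.2659675
PMT = $26,000.00 × (0.062/12) / 0.2659675
PMT = $505.07 per month

PMT = PV × r / (1-(1+r)^(-n)) = $505.07/month


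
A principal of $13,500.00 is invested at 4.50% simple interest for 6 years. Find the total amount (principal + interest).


Total amount formula: A = P(1 + rt) = P + P·r·t
Interest: I = P × r × t = $13,500.00 × 0.045 × 6 = $3,645.00
A = P + I = $13,500.00 + $3,645.00 = $17,145.00

A = P + I = P(1 + rt) = $17,145.00


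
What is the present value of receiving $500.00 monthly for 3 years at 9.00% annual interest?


Present value of an ordinary annuity: PV = PMT × (1 − (1 + r)^(−n)) / r
Monthly rate r = 0.09/12 = 0.0075, n = 36
PV = $500.00 × (1 − (1 + 0.09/12)^(−36)) / (0.09/12)
PV = $500.00 × 31.446805
PV = $15,723.40

PV = PMT × (1-(1+r)^(-n))/r = $15,723.40


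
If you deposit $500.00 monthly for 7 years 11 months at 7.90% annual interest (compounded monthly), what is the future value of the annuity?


Future value of an ordinary annuity: FV = PMT × ((1 + r)^n − 1) / r
Monthly rate r = 0.079/12 ≈ 0.00658333, n = 95
FV = $500.00 × ((1 + 0.079/12)^95 − 1) / (0.079/12)
FV = $500.00 × 131.422419
FV = $65,711.21

FV = PMT × ((1+r)^n - 1)/r = $65,711.21


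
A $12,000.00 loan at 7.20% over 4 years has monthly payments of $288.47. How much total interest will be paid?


Total paid over the life of the loan = PMT × n.
Total paid = $288.47 × 48 = $13,846.56
Total interest = total paid − principal = $13,846.56 − $12,000.00 = $1,846.56

Total interest = (PMT × n) - PV = $1,846.56


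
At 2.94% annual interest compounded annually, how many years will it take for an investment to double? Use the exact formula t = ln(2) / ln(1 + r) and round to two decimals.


Doubling condition: (1 + r)^t = 2
Take ln of both sides: t × ln(1 + r) = ln(2)
t = ln(2) / ln(1 + r)
t = 0.693147 / 0.028976
t = 23.92

t = ln(2) / ln(1 + r) = 23.92 years


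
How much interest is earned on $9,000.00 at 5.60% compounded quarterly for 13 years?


Compound interest earned = final amount − principal.
A = P(1 + r/n)^(nt) = $9,000.00 × (1 + 0.056/4)^(4 × 13) = $18,544.54
Interest = A − P = $18,544.54 − $9,000.00 = $9,544.54

Interest = A - P = $9,544.54


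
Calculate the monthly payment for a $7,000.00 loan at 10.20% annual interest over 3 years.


Loan payment formula: PMT = PV × r / (1 − (1 + r)^(−n))
Monthly rate r = 0.102/12 = 0.0085, n = 36 months
Denominator: 1 − (1 + 0.102/12)^(−36) = 0.262660
PMT = $7,000.00 × (0.102/12) / 0.262660
PMT = $226.53 per month

PMT = PV × r / (1-(1+r)^(-n)) = $226.53/month


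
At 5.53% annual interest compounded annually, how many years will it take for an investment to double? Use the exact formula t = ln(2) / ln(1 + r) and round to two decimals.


Doubling condition: (1 + r)^t = 2
Take ln of both sides: t × ln(1 + r) = ln(2)
t = ln(2) / ln(1 + r)
t = 0.693147 / 0.053825
t = 12.88

t = ln(2) / ln(1 + r) = 12.88 years


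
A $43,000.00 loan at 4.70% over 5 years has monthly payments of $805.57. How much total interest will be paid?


Total paid over the life of the loan = PMT × n.
Total paid = $805.57 × 60 = $48,334.20
Total interest = total paid − principal = $48,334.20 − $43,000.00 = $5,334.20

Total interest = (PMT × n) - PV = $5,334.20


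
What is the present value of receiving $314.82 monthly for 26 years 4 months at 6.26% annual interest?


Present value of an ordinary annuity: PV = PMT × (1 − (1 + r)^(−n)) / r
Monthly rate r = 0.0626/12 ≈ 0.00521667, n = 316
PV = $314.82 × (1 − (1 + 0.0626/12)^(−316)) / (0.0626/12)
PV = $314.82 × 154.663793
PV = $48,691.26

PV = PMT × (1-(1+r)^(-n))/r = $48,691.26


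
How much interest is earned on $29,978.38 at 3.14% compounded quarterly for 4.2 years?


Compound interest earned = final amount − principal.
A = P(1 + r/n)^(nt) = $29,978.38 × (1 + 0.0314/4)^(4 × 4.2) = $34,186.87
Interest = A − P = $34,186.87 − $29,978.38 = $4,208.49

Interest = A - P = $4,208.49


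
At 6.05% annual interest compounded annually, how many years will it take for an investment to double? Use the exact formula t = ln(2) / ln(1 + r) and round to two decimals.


Doubling condition: (1 + r)^t = 2
Take ln of both sides: t × ln(1 + r) = ln(2)
t = ln(2) / ln(1 + r)
t = 0.693147 / 0.058740
t = 11.80

t = ln(2) / ln(1 + r) = 11.80 years


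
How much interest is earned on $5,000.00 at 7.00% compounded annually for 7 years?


Compound interest earned = final amount − principal.
A = P(1 + r/n)^(nt) = $5,000.00 × (1 + 0.07/1)^(1 × 7) = $8,028.91
Interest = A − P = $8,028.91 − $5,000.00 = $3,028.91

Interest = A - P = $3,028.91


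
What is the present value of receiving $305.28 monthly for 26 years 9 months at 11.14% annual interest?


Present value of an ordinary annuity: PV = PMT × (1 − (1 + r)^(−n)) / r
Monthly rate r = 0.1114/12 ≈ 0.00928333, n = 321
PV = $305.28 × (1 − (1 + 0.1114/12)^(−321)) / (0.1114/12)
PV = $305.28 × 102.172516
PV = $31,191.23

PV = PMT × (1-(1+r)^(-n))/r = $31,191.23


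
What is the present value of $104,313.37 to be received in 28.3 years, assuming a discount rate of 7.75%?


Present value formula: PV = FV / (1 + r)^t
PV = $104,313.37 / (1 + 0.0775)^28.3
PV = $104,313.37 / 8.268162
PV = $12,616.27

PV = FV / (1 + r)^t = $12,616.27


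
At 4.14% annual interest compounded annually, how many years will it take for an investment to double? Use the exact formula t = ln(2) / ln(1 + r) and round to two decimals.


Doubling condition: (1 + r)^t = 2
Take ln of both sides: t × ln(1 + r) = ln(2)
t = ln(2) / ln(1 + r)
t = 0.693147 / 0.040566
t = 17.09

t = ln(2) / ln(1 + r) = 17.09 years


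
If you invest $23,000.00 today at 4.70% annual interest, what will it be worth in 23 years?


Future value formula: FV = PV × (1 + r)^t
FV = $23,000.00 × (1 + 0.047)^23
FV = $23,000.00 × 2.875899
FV = $66,145.68

FV = PV × (1 + r)^t = $66,145.68


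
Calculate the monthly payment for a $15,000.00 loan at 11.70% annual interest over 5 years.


Loan payment formula: PMT = PV × r / (1 − (1 + r)^(−n))
Monthly rate r = 0.117/12 = 0.00975, n = 60 months
Denominator: 1 − (1 + 0.117/12)^(−60) = 0.441313
PMT = $15,000.00 × (0.117/12) / 0.441313
PMT = $331.40 per month

PMT = PV × r / (1-(1+r)^(-n)) = $331.40/month


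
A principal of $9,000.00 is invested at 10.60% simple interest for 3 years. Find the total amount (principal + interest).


Total amount formula: A = P(1 + rt) = P + P·r·t
Interest: I = P × r × t = $9,000.00 × 0.106 × 3 = $2,862.00
A = P + I = $9,000.00 + $2,862.00 = $11,862.00

A = P + I = P(1 + rt) = $11,862.00


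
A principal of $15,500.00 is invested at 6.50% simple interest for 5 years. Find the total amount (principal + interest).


Total amount formula: A = P(1 + rt) = P + P·r·t
Interest: I = P × r × t = $15,500.00 × 0.065 × 5 = $5,037.50
A = P + I = $15,500.00 + $5,037.50 = $20,537.50

A = P + I = P(1 + rt) = $20,537.50


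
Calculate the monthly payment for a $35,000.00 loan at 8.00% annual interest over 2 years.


Loan payment formula: PMT = PV × r / (1 − (1 + r)^(−n))
Monthly rate r = 0.08/12 ≈ 0.00666667, n = 24 months
Denominator: 1 − (1 + 0.08/12)^(−24) = 0.1474036
PMT = $35,000.00 × (0.08/12) / 0.1474036
PMT = $1,582.96 per month

PMT = PV × r / (1-(1+r)^(-n)) = $1,582.96/month


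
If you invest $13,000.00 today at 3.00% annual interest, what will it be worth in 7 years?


Future value formula: FV = PV × (1 + r)^t
FV = $13,000.00 × (1 + 0.03)^7
FV = $13,000.00 × 1.229874
FV = $15,988.36

FV = PV × (1 + r)^t = $15,988.36


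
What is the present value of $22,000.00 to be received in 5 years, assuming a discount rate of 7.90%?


Present value formula: PV = FV / (1 + r)^t
PV = $22,000.00 / (1 + 0.079)^5
PV = $22,000.00 / 1.462538
PV = $15,042.34

PV = FV / (1 + r)^t = $15,042.34


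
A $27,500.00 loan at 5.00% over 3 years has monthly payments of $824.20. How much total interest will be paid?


Total paid over the life of the loan = PMT × n.
Total paid = $824.20 × 36 = $29,671.20
Total interest = total paid − principal = $29,671.20 − $27,500.00 = $2,171.20

Total interest = (PMT × n) - PV = $2,171.20


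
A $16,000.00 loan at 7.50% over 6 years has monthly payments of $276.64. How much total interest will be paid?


Total paid over the life of the loan = PMT × n.
Total paid = $276.64 × 72 = $19,918.08
Total interest = total paid − principal = $19,918.08 − $16,000.00 = $3,918.08

Total interest = (PMT × n) - PV = $3,918.08


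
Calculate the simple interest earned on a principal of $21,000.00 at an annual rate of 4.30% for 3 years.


Simple interest formula: I = P × r × t
I = $21,000.00 × 0.043 × 3
I = $2,709.00

I = P × r × t = $2,709.00


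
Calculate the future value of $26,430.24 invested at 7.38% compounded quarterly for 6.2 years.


Compound interest formula: A = P(1 + r/n)^(nt)
A = $26,430.24 × (1 + 0.0738/4)^(4 × 6.2)
Growth factor: (1 + 0.0738/4)^24.8 = 1.573638
A = $26,430.24 × 1.573638
A = $41,591.63

A = P(1 + r/n)^(nt) = $41,591.63


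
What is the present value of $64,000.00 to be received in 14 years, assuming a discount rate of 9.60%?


Present value formula: PV = FV / (1 + r)^t
PV = $64,000.00 / (1 + 0.096)^14
PV = $64,000.00 / 3.608675
PV = $17,735.04

PV = FV / (1 + r)^t = $17,735.04


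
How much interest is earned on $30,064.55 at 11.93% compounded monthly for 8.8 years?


Compound interest earned = final amount − principal.
A = P(1 + r/n)^(nt) = $30,064.55 × (1 + 0.1193/12)^(12 × 8.8) = $85,456.07
Interest = A − P = $85,456.07 − $30,064.55 = $55,391.52

Interest = A - P = $55,391.52


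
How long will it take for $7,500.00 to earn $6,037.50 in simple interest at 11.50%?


Rearrange the simple interest formula for t:
I = P × r × t  ⇒  t = I / (P × r)
t = $6,037.50 / ($7,500.00 × 0.115)
t = 7

t = I/(P×r) = 7 years


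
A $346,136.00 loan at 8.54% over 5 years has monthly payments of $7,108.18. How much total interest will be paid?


Total paid over the life of the loan = PMT × n.
Total paid = $7,108.18 × 60 = $426,490.80
Total interest = total paid − principal = $426,490.80 − $346,136.00 = $80,354.80

Total interest = (PMT × n) - PV = $80,354.80


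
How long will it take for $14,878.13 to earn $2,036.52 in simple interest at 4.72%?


Rearrange the simple interest formula for t:
I = P × r × t  ⇒  t = I / (P × r)
t = $2,036.52 / ($14,878.13 × 0.0472)
t = 2.9

t = I/(P×r) = 2.9 years


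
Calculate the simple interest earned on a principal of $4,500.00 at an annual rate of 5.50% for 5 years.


Simple interest formula: I = P × r × t
I = $4,500.00 × 0.055 × 5
I = $1,237.50

I = P × r × t = $1,237.50


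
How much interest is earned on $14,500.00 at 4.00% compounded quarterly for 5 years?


Compound interest earned = final amount − principal.
A = P(1 + r/n)^(nt) = $14,500.00 × (1 + 0.04/4)^(4 × 5) = $17,692.76
Interest = A − P = $17,692.76 − $14,500.00 = $3,192.76

Interest = A - P = $3,192.76


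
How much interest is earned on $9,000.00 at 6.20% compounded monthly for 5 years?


Compound interest earned = final amount − principal.
A = P(1 + r/n)^(nt) = $9,000.00 × (1 + 0.062/12)^(12 × 5) = $12,261.04
Interest = A − P = $12,261.04 − $9,000.00 = $3,261.04

Interest = A - P = $3,261.04
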